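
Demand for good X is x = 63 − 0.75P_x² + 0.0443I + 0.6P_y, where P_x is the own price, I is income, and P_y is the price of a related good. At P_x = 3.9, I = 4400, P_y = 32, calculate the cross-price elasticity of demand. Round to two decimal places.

Substituting, x = 63 − 0.75(3.9)² + 0.0443(4400) + 0.6(32) = 63 − 11.4075 + 194.92 + 19.2 = 265.7125.
∂x/∂P_y = +0.6, so E_xy = 0.6·(32/265.7125) ≈ 0.07.
E_xy > 0: the goods are substitutes.

0.07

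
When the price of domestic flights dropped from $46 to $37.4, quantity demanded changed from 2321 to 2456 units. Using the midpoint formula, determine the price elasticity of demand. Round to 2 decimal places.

%Δq = (2456 − 2321)/[(2321 + 2456)/2] = 135/2388.5 ≈ 0.0565.
%Δp = (37.4 − 46)/[(46 + 37.4)/2] = -8.6/41.7 ≈ -0.2062.
Arc elasticity E = %Δq/%Δp ≈ 0.0565/-0.2062 ≈ -0.27.
|E| < 1: demand is inelastic over this range.

-0.27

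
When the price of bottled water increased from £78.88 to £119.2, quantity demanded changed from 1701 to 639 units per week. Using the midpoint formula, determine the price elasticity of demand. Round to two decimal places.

%ΔQ = (639 − 1701)/[(1701 + 639)/2] = -1062/1170 ≈ -0.9077.
%ΔP = (119.2 − 78.88)/[(78.88 + 119.2)/2] = 40.32/99.04 ≈ 0.4071.
Arc elasticity E = %ΔQ/%ΔP ≈ -0.9077/0.4071 ≈ -2.23.
|E| > 1: demand is elastic over this range.

-2.23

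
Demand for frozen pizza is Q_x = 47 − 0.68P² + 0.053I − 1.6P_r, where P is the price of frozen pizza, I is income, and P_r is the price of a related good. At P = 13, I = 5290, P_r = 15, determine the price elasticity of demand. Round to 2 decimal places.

Q_x = 47 − 0.68(13)² + 0.053(5290) − 1.6(15) = 47 − 114.92 + 280.37 − 24 = 188.45.
∂Q_x/∂P = −2·0.68·P = -17.68, so E_p = -17.68·(13/188.45) ≈ -1.22.
|E_p| > 1: demand is elastic.

-1.22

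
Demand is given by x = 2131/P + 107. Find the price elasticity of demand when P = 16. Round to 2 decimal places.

-0.55

At P = 16, x = 240.1875.
dx/dP = −2131/P² = −8.3242.
Point elasticity E = (dx/dP)·(P/x) = -8.3242 × 16/240.1875 ≈ -0.55.
|E| < 1, so demand is inelastic at this price.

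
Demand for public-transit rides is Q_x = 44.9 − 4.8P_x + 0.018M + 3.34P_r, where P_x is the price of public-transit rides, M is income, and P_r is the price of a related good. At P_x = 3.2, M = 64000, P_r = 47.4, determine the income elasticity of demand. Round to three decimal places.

At the given point, Q_x = 44.9 − 4.8(3.2) + 0.018(64000) + 3.34(47.4) = 44.9 − 15.36 + 1152 + 158.316 = 1339.856.
∂Q_x/∂M = +0.018, so E_I = 0.018·(64000/1339.856) ≈ 0.860.
E_I ∈ (0,1): normal good (necessity).

0.860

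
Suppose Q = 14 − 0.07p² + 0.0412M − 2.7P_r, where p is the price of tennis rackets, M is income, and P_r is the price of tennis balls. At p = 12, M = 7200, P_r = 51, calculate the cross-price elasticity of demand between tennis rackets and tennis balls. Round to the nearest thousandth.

-0.846

Evaluating quantity at (p, M, P_r) gives Q = 14 − 0.07(12)² + 0.0412(7200) − 2.7(51) = 14 − 10.08 + 296.64 − 137.7 = 162.86.
∂Q/∂P_r = −2.7, so E_xy = -2.7·(51/162.86) ≈ -0.846.
E_xy < 0: the goods are complements.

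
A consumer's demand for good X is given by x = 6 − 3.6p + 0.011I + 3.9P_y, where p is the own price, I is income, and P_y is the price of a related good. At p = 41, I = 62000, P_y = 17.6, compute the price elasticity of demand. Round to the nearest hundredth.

-0.24

First evaluate x: 6 − 3.6(41) + 0.011(62000) + 3.9(17.6) = 6 − 147.6 + 682 + 68.64 = 609.04.
∂x/∂p = −3.6, so E_p = (−3.6)·(41/609.04) ≈ -0.24.
|E_p| < 1: demand is inelastic.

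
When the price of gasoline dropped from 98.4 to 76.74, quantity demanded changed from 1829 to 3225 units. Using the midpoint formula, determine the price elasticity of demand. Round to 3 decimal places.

%Δq = (3225 − 1829)/[(1829 + 3225)/2] = 1396/2527 ≈ 0.5524.
%Δp = (76.74 − 98.4)/[(98.4 + 76.74)/2] = -21.66/87.57 ≈ -0.2473.
Arc elasticity E = %Δq/%Δp ≈ 0.5524/-0.2473 ≈ -2.233.
|E| > 1: demand is elastic over this range.

-2.233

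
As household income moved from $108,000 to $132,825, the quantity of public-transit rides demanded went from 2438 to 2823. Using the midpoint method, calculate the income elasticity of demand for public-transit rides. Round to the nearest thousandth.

%ΔQ = (2823 − 2438)/[(2438+2823)/2] = 385/2630.5 ≈ 0.1464.
%ΔY = (132,825 − 108,000)/[(108,000+132,825)/2] = 24825/120412.5 ≈ 0.2062.
E_I = %ΔQ/%ΔY ≈ 0.710.
E_I ∈ (0,1): normal good (necessity).

0.710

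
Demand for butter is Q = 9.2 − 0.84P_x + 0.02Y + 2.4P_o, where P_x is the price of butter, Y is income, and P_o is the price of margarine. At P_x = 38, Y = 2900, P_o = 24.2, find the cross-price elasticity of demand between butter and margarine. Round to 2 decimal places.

Q = 9.2 − 0.84(38) + 0.02(2900) + 2.4(24.2) = 9.2 − 31.92 + 58 + 58.08 = 93.36.
∂Q/∂P_o = +2.4, so E_xy = 2.4·(24.2/93.36) ≈ 0.62.
E_xy > 0: the goods are substitutes.

0.62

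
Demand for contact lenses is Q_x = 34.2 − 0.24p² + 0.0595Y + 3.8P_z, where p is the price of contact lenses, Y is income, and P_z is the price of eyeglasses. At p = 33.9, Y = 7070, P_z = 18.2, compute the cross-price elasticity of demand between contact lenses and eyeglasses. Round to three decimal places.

0.279

Substituting, Q_x = 34.2 − 0.24(33.9)² + 0.0595(7070) + 3.8(18.2) = 34.2 − 275.8104 + 420.665 + 69.16 = 248.2146.
∂Q_x/∂P_z = +3.8, so E_xy = 3.8·(18.2/248.2146) ≈ 0.279.
E_xy > 0: the goods are substitutes.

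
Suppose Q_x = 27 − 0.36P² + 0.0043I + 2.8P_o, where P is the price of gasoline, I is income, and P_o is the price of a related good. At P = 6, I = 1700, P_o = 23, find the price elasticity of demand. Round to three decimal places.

First evaluate Q_x: 27 − 0.36(6)² + 0.0043(1700) + 2.8(23) = 27 − 12.96 + 7.31 + 64.4 = 85.75.
∂Q_x/∂P = −2·0.36·P = -4.32, so E_p = -4.32·(6/85.75) ≈ -0.302.
|E_p| < 1: demand is inelastic.

-0.302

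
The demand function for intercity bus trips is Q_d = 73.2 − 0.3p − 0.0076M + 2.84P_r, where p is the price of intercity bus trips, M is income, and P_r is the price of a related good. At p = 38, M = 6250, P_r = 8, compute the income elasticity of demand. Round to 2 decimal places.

-1.28

Q_d = 73.2 − 0.3(38) − 0.0076(6250) + 2.84(8) = 73.2 − 11.4 − 47.5 + 22.72 = 37.02.
∂Q_d/∂M = −0.0076, so E_I = -0.0076·(6250/37.02) ≈ -1.28.
E_I < 0: inferior good.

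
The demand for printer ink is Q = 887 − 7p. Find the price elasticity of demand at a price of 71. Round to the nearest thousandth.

-1.274

At p = 71, Q = 390.
dQ/dp = −7.
Point elasticity E = (dQ/dp)·(p/Q) = -7 × 71/390 ≈ -1.274.
|E| > 1, so demand is elastic at this price.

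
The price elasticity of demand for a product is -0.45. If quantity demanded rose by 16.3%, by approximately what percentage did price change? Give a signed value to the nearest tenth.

%ΔQ ≈ E × %ΔP ⇒ %ΔP = %ΔQ / E = (16.3%)/(-0.45) ≈ -36.2%.

-36.2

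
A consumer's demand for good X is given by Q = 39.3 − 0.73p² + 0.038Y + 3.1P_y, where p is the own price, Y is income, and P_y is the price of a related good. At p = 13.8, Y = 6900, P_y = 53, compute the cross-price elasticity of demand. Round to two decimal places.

0.50

First evaluate Q: 39.3 − 0.73(13.8)² + 0.038(6900) + 3.1(53) = 39.3 − 139.0212 + 262.2 + 164.3 = 326.7788.
∂Q/∂P_y = +3.1, so E_xy = 3.1·(53/326.7788) ≈ 0.50.
E_xy > 0: the goods are substitutes.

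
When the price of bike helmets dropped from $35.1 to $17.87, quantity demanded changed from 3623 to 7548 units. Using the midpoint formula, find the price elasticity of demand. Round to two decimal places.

%ΔQ = (7548 − 3623)/[(3623 + 7548)/2] = 3925/5585.5 ≈ 0.7027.
%Δp = (17.87 − 35.1)/[(35.1 + 17.87)/2] = -17.23/26.485 ≈ -0.6506.
Arc elasticity E = %ΔQ/%Δp ≈ 0.7027/-0.6506 ≈ -1.08.
|E| > 1: demand is elastic over this range.

-1.08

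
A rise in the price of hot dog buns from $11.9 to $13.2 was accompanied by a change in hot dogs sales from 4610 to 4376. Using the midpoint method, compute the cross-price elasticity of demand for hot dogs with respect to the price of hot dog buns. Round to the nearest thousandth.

%ΔQ_x = (4376 − 4610)/[(4610+4376)/2] = -234/4493 ≈ -0.0521.
%ΔP_y = (13.2 − 11.9)/[(11.9+13.2)/2] ≈ 0.1036.
E_xy = -0.0521/0.1036 ≈ -0.503.
E_xy < 0, so hot dogs and hot dog buns are complements.

-0.503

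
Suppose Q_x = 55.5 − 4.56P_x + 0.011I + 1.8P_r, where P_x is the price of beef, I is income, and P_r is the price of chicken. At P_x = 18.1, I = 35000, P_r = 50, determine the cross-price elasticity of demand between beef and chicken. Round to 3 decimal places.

Q_x = 55.5 − 4.56(18.1) + 0.011(35000) + 1.8(50) = 55.5 − 82.536 + 385 + 90 = 447.964.
∂Q_x/∂P_r = +1.8, so E_xy = 1.8·(50/447.964) ≈ 0.201.
E_xy > 0: the goods are substitutes.

0.201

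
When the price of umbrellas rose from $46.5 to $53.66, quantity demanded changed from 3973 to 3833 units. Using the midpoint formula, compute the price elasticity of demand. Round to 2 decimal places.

%Δq = (3833 − 3973)/[(3973 + 3833)/2] = -140/3903 ≈ -0.0359.
%ΔP = (53.66 − 46.5)/[(46.5 + 53.66)/2] = 7.16/50.08 ≈ 0.1430.
Arc elasticity E = %Δq/%ΔP ≈ -0.0359/0.1430 ≈ -0.25.
|E| < 1: demand is inelastic over this range.

-0.25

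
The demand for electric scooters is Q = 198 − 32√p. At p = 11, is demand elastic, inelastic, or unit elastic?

inelastic

At p = 11, Q = 91.868.
dQ/dp = −32/(2√p) = −32/(2·3.3166).
Point elasticity E = (dQ/dp)·(p/Q) = -4.8242 × 11/91.868 ≈ -0.578.
|E| ≈ 0.578 < 1, so demand is inelastic.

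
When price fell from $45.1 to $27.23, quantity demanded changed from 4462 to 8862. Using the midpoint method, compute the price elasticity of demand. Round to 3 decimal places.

%Δq = (8862 − 4462)/[(4462 + 8862)/2] = 4400/6662 ≈ 0.6605.
%Δp = (27.23 − 45.1)/[(45.1 + 27.23)/2] = -17.87/36.165 ≈ -0.4941.
Arc elasticity E = %Δq/%Δp ≈ 0.6605/-0.4941 ≈ -1.337.
|E| > 1: demand is elastic over this range.

-1.337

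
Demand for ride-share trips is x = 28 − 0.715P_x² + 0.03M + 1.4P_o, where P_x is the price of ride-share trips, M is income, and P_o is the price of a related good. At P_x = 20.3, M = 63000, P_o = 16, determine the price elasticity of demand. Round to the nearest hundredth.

First evaluate x: 28 − 0.715(20.3)² + 0.03(63000) + 1.4(16) = 28 − 294.6444 + 1890 + 22.4 = 1645.7557.
∂x/∂P_x = −2·0.715·P_x = -29.029, so E_p = -29.029·(20.3/1645.7557) ≈ -0.36.
|E_p| < 1: demand is inelastic.

-0.36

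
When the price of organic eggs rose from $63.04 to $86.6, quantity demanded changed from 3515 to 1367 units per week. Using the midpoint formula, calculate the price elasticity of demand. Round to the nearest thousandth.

%Δq = (1367 − 3515)/[(3515 + 1367)/2] = -2148/2441 ≈ -0.8800.
%ΔP = (86.6 − 63.04)/[(63.04 + 86.6)/2] = 23.56/74.82 ≈ 0.3149.
Arc elasticity E = %Δq/%ΔP ≈ -0.8800/0.3149 ≈ -2.795.
|E| > 1: demand is elastic over this range.

-2.795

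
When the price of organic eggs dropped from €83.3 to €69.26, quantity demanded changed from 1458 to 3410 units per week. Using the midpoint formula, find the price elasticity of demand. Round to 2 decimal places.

-4.36

%Δq = (3410 − 1458)/[(1458 + 3410)/2] = 1952/2434 ≈ 0.8020.
%Δp = (69.26 − 83.3)/[(83.3 + 69.26)/2] = -14.04/76.28 ≈ -0.1841.
Arc elasticity E = %Δq/%Δp ≈ 0.8020/-0.1841 ≈ -4.36.
|E| > 1: demand is elastic over this range.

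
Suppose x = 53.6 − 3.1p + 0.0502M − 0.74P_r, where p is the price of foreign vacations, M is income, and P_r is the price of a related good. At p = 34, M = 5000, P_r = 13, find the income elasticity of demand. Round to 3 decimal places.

Evaluating quantity at (p, M, P_r) gives x = 53.6 − 3.1(34) + 0.0502(5000) − 0.74(13) = 53.6 − 105.4 + 251 − 9.62 = 189.58.
∂x/∂M = +0.0502, so E_I = 0.0502·(5000/189.58) ≈ 1.324.
E_I > 1: normal good (luxury).

1.324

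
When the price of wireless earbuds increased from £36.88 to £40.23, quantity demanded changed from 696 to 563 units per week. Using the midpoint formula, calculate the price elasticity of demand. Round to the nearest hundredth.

-2.43

%Δq = (563 − 696)/[(696 + 563)/2] = -133/629.5 ≈ -0.2113.
%Δp = (40.23 − 36.88)/[(36.88 + 40.23)/2] = 3.35/38.555 ≈ 0.0869.
Arc elasticity E = %Δq/%Δp ≈ -0.2113/0.0869 ≈ -2.43.
|E| > 1: demand is elastic over this range.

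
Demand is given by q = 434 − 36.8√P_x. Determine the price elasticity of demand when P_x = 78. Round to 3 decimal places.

At P_x = 78, q = 108.9912.
dq/dP_x = −36.8/(2√P_x) = −36.8/(2·8.8318).
Point elasticity E = (dq/dP_x)·(P_x/q) = -2.0834 × 78/108.9912 ≈ -1.491.
|E| > 1, so demand is elastic at this price.

-1.491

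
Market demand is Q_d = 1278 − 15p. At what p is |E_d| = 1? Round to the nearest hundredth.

42.60

For linear demand Q_d = a − bp, E = −bp/(a − bp). |E| = 1 ⇒ bp = a − bp ⇒ p = a/(2b).
p = 1278/(2·15) = 42.60.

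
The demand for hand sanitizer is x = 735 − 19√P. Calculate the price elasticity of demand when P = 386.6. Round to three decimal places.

At P = 386.6, x = 361.4192.
dx/dP = −19/(2√P) = −19/(2·19.6621).
Point elasticity E = (dx/dP)·(P/x) = -0.4832 × 386.6/361.4192 ≈ -0.517.
|E| < 1, so demand is inelastic at this price.

-0.517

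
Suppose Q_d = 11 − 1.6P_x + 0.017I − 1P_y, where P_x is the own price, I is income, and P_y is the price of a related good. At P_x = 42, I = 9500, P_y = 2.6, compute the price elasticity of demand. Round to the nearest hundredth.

-0.65

Q_d = 11 − 1.6(42) + 0.017(9500) − 1(2.6) = 11 − 67.2 + 161.5 − 2.6 = 102.7.
∂Q_d/∂P_x = −1.6, so E_p = (−1.6)·(42/102.7) ≈ -0.65.
|E_p| < 1: demand is inelastic.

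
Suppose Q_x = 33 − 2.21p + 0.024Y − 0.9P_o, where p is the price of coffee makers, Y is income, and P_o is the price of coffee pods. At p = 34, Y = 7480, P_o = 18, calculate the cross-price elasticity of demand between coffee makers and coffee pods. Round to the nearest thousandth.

First evaluate Q_x: 33 − 2.21(34) + 0.024(7480) − 0.9(18) = 33 − 75.14 + 179.52 − 16.2 = 121.18.
∂Q_x/∂P_o = −0.9, so E_xy = -0.9·(18/121.18) ≈ -0.134.
E_xy < 0: the goods are complements.

-0.134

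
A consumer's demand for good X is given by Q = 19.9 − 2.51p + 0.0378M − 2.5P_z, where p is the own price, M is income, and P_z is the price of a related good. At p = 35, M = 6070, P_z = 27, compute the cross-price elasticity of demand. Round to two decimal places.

-0.72

At the given point, Q = 19.9 − 2.51(35) + 0.0378(6070) − 2.5(27) = 19.9 − 87.85 + 229.446 − 67.5 = 93.996.
∂Q/∂P_z = −2.5, so E_xy = -2.5·(27/93.996) ≈ -0.72.
E_xy < 0: the goods are complements.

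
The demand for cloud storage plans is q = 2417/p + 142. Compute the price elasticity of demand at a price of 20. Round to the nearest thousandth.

-0.460

At p = 20, q = 262.85.
dq/dp = −2417/p² = −6.0425.
Point elasticity E = (dq/dp)·(p/q) = -6.0425 × 20/262.85 ≈ -0.460.
|E| < 1, so demand is inelastic at this price.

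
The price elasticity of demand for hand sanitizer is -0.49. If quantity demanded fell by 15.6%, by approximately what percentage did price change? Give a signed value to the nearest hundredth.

31.84

%ΔQ ≈ E × %ΔP ⇒ %ΔP = %ΔQ / E = (-15.6%)/(-0.49) ≈ 31.84%.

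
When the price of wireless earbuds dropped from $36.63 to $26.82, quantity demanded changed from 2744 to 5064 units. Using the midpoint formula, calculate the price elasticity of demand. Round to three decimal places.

-1.922

%ΔQ = (5064 − 2744)/[(2744 + 5064)/2] = 2320/3904 ≈ 0.5943.
%ΔP = (26.82 − 36.63)/[(36.63 + 26.82)/2] = -9.81/31.725 ≈ -0.3092.
Arc elasticity E = %ΔQ/%ΔP ≈ 0.5943/-0.3092 ≈ -1.922.
|E| > 1: demand is elastic over this range.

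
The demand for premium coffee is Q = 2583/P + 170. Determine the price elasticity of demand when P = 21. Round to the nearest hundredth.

At P = 21, Q = 293.
dQ/dP = −2583/P² = −5.8571.
Point elasticity E = (dQ/dP)·(P/Q) = -5.8571 × 21/293 ≈ -0.42.
|E| < 1, so demand is inelastic at this price.

-0.42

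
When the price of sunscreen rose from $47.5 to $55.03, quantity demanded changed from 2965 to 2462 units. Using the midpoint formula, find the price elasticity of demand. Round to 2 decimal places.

%ΔQ = (2462 − 2965)/[(2965 + 2462)/2] = -503/2713.5 ≈ -0.1854.
%Δp = (55.03 − 47.5)/[(47.5 + 55.03)/2] = 7.53/51.265 ≈ 0.1469.
Arc elasticity E = %ΔQ/%Δp ≈ -0.1854/0.1469 ≈ -1.26.
|E| > 1: demand is elastic over this range.

-1.26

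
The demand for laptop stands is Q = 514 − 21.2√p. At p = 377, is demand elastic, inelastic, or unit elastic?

elastic

At p = 377, Q = 102.3705.
dQ/dp = −21.2/(2√p) = −21.2/(2·19.4165).
Point elasticity E = (dQ/dp)·(p/Q) = -0.5459 × 377/102.3705 ≈ -2.010.
|E| ≈ 2.010 > 1, so demand is elastic.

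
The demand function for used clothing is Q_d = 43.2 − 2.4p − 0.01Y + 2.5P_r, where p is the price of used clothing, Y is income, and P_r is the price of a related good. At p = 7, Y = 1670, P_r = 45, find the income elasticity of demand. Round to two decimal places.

-0.14

At the given point, Q_d = 43.2 − 2.4(7) − 0.01(1670) + 2.5(45) = 43.2 − 16.8 − 16.7 + 112.5 = 122.2.
∂Q_d/∂Y = −0.01, so E_I = -0.01·(1670/122.2) ≈ -0.14.
E_I < 0: inferior good.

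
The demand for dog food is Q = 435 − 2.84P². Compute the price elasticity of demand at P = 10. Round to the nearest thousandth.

At P = 10, Q = 151.
dQ/dP = −2·2.84·P = −56.8.
Point elasticity E = (dQ/dP)·(P/Q) = -56.8 × 10/151 ≈ -3.762.
|E| > 1, so demand is elastic at this price.

-3.762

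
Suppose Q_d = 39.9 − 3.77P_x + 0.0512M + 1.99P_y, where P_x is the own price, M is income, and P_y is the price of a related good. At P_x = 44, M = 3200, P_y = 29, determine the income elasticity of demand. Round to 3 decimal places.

1.714

Substituting, Q_d = 39.9 − 3.77(44) + 0.0512(3200) + 1.99(29) = 39.9 − 165.88 + 163.84 + 57.71 = 95.57.
∂Q_d/∂M = +0.0512, so E_I = 0.0512·(3200/95.57) ≈ 1.714.
E_I > 1: normal good (luxury).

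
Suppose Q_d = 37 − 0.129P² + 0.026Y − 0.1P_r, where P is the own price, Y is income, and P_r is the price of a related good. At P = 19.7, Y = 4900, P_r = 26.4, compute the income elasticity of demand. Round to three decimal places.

1.141

Evaluating quantity at (P, Y, P_r) gives Q_d = 37 − 0.129(19.7)² + 0.026(4900) − 0.1(26.4) = 37 − 50.0636 + 127.4 − 2.64 = 111.6964.
∂Q_d/∂Y = +0.026, so E_I = 0.026·(4900/111.6964) ≈ 1.141.
E_I > 1: normal good (luxury).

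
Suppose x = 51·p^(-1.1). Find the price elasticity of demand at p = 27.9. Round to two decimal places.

-1.10

For a Cobb–Douglas (constant-elasticity) form x = A·p^α·…, the elasticity with respect to p equals the exponent α at every point.
Here the exponent on p is -1.1, so the price elasticity of demand is -1.10.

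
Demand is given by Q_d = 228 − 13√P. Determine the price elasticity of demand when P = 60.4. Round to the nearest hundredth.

At P = 60.4, Q_d = 126.9673.
dQ_d/dP = −13/(2√P) = −13/(2·7.7717).
Point elasticity E = (dQ_d/dP)·(P/Q_d) = -0.8364 × 60.4/126.9673 ≈ -0.40.
|E| < 1, so demand is inelastic at this price.

-0.40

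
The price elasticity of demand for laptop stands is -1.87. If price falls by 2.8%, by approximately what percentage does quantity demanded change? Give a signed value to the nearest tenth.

5.2

%ΔQ ≈ E × %ΔP = (-1.87) × (-2.8%) ≈ 5.2%.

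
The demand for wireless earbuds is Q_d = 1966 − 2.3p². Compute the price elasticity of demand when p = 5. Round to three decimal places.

At p = 5, Q_d = 1908.5.
dQ_d/dp = −2·2.3·p = −23.
Point elasticity E = (dQ_d/dp)·(p/Q_d) = -23 × 5/1908.5 ≈ -0.060.
|E| < 1, so demand is inelastic at this price.

-0.060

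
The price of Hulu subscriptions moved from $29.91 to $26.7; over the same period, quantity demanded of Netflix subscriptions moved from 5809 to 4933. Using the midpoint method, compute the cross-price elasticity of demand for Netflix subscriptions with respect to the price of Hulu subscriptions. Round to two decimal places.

1.44

%ΔQ_x = (4933 − 5809)/[(5809+4933)/2] = -876/5371 ≈ -0.1631.
%ΔP_y = (26.7 − 29.91)/[(29.91+26.7)/2] ≈ -0.1134.
E_xy = -0.1631/-0.1134 ≈ 1.44.
E_xy > 0, so Netflix subscriptions and Hulu subscriptions are substitutes.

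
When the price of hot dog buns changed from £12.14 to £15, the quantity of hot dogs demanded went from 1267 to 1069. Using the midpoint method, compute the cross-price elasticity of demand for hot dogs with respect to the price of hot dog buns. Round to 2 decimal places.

-0.80

%ΔQ_x = (1069 − 1267)/[(1267+1069)/2] = -198/1168 ≈ -0.1695.
%ΔP_y = (15 − 12.14)/[(12.14+15)/2] ≈ 0.2108.
E_xy = -0.1695/0.2108 ≈ -0.80.
E_xy < 0, so hot dogs and hot dog buns are complements.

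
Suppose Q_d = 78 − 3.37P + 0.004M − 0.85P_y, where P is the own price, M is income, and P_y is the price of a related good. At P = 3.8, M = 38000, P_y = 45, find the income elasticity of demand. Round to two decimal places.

Substituting, Q_d = 78 − 3.37(3.8) + 0.004(38000) − 0.85(45) = 78 − 12.806 + 152 − 38.25 = 178.944.
∂Q_d/∂M = +0.004, so E_I = 0.004·(38000/178.944) ≈ 0.85.
E_I ∈ (0,1): normal good (necessity).

0.85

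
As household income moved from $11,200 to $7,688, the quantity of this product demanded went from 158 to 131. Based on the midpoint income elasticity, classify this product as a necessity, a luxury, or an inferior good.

%ΔQ = (131 − 158)/[(158+131)/2] = -27/144.5 ≈ -0.1869.
%ΔM = (7,688 − 11,200)/[(11,200+7,688)/2] = -3512/9444 ≈ -0.3719.
E_I = %ΔQ/%ΔM ≈ 0.502.
E_I ∈ (0,1): normal good (necessity).

necessity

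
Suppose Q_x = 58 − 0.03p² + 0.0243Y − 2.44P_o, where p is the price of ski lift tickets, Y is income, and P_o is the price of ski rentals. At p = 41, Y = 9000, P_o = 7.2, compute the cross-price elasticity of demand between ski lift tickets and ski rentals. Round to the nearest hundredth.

-0.08

Evaluating quantity at (p, Y, P_o) gives Q_x = 58 − 0.03(41)² + 0.0243(9000) − 2.44(7.2) = 58 − 50.43 + 218.7 − 17.568 = 208.702.
∂Q_x/∂P_o = −2.44, so E_xy = -2.44·(7.2/208.702) ≈ -0.08.
E_xy < 0: the goods are complements.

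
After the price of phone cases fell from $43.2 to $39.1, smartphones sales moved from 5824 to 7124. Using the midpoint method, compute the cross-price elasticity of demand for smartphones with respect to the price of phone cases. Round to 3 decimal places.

-2.015

%ΔQ_x = (7124 − 5824)/[(5824+7124)/2] = 1300/6474 ≈ 0.2008.
%ΔP_y = (39.1 − 43.2)/[(43.2+39.1)/2] ≈ -0.0996.
E_xy = 0.2008/-0.0996 ≈ -2.015.
E_xy < 0, so smartphones and phone cases are complements.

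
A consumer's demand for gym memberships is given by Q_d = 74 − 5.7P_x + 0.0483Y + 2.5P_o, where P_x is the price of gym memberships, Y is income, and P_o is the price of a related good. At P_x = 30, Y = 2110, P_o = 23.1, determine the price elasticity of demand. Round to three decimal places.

-2.729

Evaluating quantity at (P_x, Y, P_o) gives Q_d = 74 − 5.7(30) + 0.0483(2110) + 2.5(23.1) = 74 − 171 + 101.913 + 57.75 = 62.663.
∂Q_d/∂P_x = −5.7, so E_p = (−5.7)·(30/62.663) ≈ -2.729.
|E_p| > 1: demand is elastic.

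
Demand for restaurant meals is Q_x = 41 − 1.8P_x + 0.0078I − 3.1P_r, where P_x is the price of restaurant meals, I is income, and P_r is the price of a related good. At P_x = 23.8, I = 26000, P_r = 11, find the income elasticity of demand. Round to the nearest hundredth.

First evaluate Q_x: 41 − 1.8(23.8) + 0.0078(26000) − 3.1(11) = 41 − 42.84 + 202.8 − 34.1 = 166.86.
∂Q_x/∂I = +0.0078, so E_I = 0.0078·(26000/166.86) ≈ 1.22.
E_I > 1: normal good (luxury).

1.22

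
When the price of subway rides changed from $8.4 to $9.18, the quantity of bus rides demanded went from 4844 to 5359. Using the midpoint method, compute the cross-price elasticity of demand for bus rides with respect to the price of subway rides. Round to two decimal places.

%ΔQ_x = (5359 − 4844)/[(4844+5359)/2] = 515/5101.5 ≈ 0.1010.
%ΔP_y = (9.18 − 8.4)/[(8.4+9.18)/2] ≈ 0.0887.
E_xy = 0.1010/0.0887 ≈ 1.14.
E_xy > 0, so bus rides and subway rides are substitutes.

1.14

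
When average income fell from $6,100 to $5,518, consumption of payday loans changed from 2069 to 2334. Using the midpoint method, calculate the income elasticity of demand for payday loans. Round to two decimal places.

%ΔQ = (2334 − 2069)/[(2069+2334)/2] = 265/2201.5 ≈ 0.1204.
%ΔI = (5,518 − 6,100)/[(6,100+5,518)/2] = -582/5809 ≈ -0.1002.
E_I = %ΔQ/%ΔI ≈ -1.20.
E_I < 0: inferior good.

-1.20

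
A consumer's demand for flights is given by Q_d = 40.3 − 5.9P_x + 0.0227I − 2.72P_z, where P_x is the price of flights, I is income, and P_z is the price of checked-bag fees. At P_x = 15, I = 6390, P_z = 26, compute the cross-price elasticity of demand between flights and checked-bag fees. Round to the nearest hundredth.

-2.71

Substituting, Q_d = 40.3 − 5.9(15) + 0.0227(6390) − 2.72(26) = 40.3 − 88.5 + 145.053 − 70.72 = 26.133.
∂Q_d/∂P_z = −2.72, so E_xy = -2.72·(26/26.133) ≈ -2.71.
E_xy < 0: the goods are complements.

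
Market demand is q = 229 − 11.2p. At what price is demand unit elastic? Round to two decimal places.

For linear demand q = a − bp, E = −bp/(a − bp). |E| = 1 ⇒ bp = a − bp ⇒ p = a/(2b).
p = 229/(2·11.2) ≈ 10.22.

10.22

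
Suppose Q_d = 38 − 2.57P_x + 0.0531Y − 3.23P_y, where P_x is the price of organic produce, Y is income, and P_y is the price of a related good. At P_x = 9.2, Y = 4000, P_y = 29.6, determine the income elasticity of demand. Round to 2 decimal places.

Q_d = 38 − 2.57(9.2) + 0.0531(4000) − 3.23(29.6) = 38 − 23.644 + 212.4 − 95.608 = 131.148.
∂Q_d/∂Y = +0.0531, so E_I = 0.0531·(4000/131.148) ≈ 1.62.
E_I > 1: normal good (luxury).

1.62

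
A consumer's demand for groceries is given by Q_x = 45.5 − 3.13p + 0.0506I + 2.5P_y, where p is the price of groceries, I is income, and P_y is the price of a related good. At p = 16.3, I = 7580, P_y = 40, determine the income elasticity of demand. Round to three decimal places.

Substituting, Q_x = 45.5 − 3.13(16.3) + 0.0506(7580) + 2.5(40) = 45.5 − 51.019 + 383.548 + 100 = 478.029.
∂Q_x/∂I = +0.0506, so E_I = 0.0506·(7580/478.029) ≈ 0.802.
E_I ∈ (0,1): normal good (necessity).

0.802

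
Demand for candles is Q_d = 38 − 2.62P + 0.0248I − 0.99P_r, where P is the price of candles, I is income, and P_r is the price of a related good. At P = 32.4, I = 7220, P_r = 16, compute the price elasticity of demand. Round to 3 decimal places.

First evaluate Q_d: 38 − 2.62(32.4) + 0.0248(7220) − 0.99(16) = 38 − 84.888 + 179.056 − 15.84 = 116.328.
∂Q_d/∂P = −2.62, so E_p = (−2.62)·(32.4/116.328) ≈ -0.730.
|E_p| < 1: demand is inelastic.

-0.730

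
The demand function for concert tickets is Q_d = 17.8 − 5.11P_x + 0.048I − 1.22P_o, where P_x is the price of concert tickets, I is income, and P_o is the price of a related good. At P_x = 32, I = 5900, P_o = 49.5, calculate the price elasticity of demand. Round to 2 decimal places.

-2.12

First evaluate Q_d: 17.8 − 5.11(32) + 0.048(5900) − 1.22(49.5) = 17.8 − 163.52 + 283.2 − 60.39 = 77.09.
∂Q_d/∂P_x = −5.11, so E_p = (−5.11)·(32/77.09) ≈ -2.12.
|E_p| > 1: demand is elastic.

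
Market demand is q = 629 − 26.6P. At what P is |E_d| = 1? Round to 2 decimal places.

11.82

For linear demand q = a − bP, E = −bP/(a − bP). |E| = 1 ⇒ bP = a − bP ⇒ P = a/(2b).
P = 629/(2·26.6) ≈ 11.82.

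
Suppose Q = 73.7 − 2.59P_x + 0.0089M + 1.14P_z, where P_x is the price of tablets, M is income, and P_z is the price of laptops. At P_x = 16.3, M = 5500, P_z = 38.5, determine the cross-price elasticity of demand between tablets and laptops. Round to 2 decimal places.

Substituting, Q = 73.7 − 2.59(16.3) + 0.0089(5500) + 1.14(38.5) = 73.7 − 42.217 + 48.95 + 43.89 = 124.323.
∂Q/∂P_z = +1.14, so E_xy = 1.14·(38.5/124.323) ≈ 0.35.
E_xy > 0: the goods are substitutes.

0.35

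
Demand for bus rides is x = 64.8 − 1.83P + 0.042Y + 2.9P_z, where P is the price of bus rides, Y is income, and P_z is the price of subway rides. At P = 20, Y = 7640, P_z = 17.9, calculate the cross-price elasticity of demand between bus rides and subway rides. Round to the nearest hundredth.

x = 64.8 − 1.83(20) + 0.042(7640) + 2.9(17.9) = 64.8 − 36.6 + 320.88 + 51.91 = 400.99.
∂x/∂P_z = +2.9, so E_xy = 2.9·(17.9/400.99) ≈ 0.13.
E_xy > 0: the goods are substitutes.

0.13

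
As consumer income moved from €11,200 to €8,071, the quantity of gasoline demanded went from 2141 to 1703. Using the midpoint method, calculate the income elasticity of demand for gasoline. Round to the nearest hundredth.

0.70

%ΔQ = (1703 − 2141)/[(2141+1703)/2] = -438/1922 ≈ -0.2279.
%ΔM = (8,071 − 11,200)/[(11,200+8,071)/2] = -3129/9635.5 ≈ -0.3247.
E_I = %ΔQ/%ΔM ≈ 0.70.
E_I ∈ (0,1): normal good (necessity).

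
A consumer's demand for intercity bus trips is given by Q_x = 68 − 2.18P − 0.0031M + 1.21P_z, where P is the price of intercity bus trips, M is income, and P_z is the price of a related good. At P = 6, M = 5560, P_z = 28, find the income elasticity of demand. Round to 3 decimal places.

Q_x = 68 − 2.18(6) − 0.0031(5560) + 1.21(28) = 68 − 13.08 − 17.236 + 33.88 = 71.564.
∂Q_x/∂M = −0.0031, so E_I = -0.0031·(5560/71.564) ≈ -0.241.
E_I < 0: inferior good.

-0.241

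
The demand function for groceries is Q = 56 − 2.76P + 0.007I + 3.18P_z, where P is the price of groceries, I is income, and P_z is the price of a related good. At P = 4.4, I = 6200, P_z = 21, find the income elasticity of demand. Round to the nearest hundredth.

At the given point, Q = 56 − 2.76(4.4) + 0.007(6200) + 3.18(21) = 56 − 12.144 + 43.4 + 66.78 = 154.036.
∂Q/∂I = +0.007, so E_I = 0.007·(6200/154.036) ≈ 0.28.
E_I ∈ (0,1): normal good (necessity).

0.28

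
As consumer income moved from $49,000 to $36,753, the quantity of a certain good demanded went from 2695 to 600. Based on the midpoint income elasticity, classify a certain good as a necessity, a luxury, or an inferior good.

%ΔQ = (600 − 2695)/[(2695+600)/2] = -2095/1647.5 ≈ -1.2716.
%ΔI = (36,753 − 49,000)/[(49,000+36,753)/2] = -12247/42876.5 ≈ -0.2856.
E_I = %ΔQ/%ΔI ≈ 4.452.
E_I > 1: normal good (luxury).

luxury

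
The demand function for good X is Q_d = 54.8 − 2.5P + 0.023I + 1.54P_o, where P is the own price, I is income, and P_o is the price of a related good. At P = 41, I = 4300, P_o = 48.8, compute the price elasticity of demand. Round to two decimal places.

-0.81

Substituting, Q_d = 54.8 − 2.5(41) + 0.023(4300) + 1.54(48.8) = 54.8 − 102.5 + 98.9 + 75.152 = 126.352.
∂Q_d/∂P = −2.5, so E_p = (−2.5)·(41/126.352) ≈ -0.81.
|E_p| < 1: demand is inelastic.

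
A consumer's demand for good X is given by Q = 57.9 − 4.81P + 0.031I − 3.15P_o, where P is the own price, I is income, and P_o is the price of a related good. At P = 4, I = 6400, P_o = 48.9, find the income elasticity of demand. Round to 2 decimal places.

Q = 57.9 − 4.81(4) + 0.031(6400) − 3.15(48.9) = 57.9 − 19.24 + 198.4 − 154.035 = 83.025.
∂Q/∂I = +0.031, so E_I = 0.031·(6400/83.025) ≈ 2.39.
E_I > 1: normal good (luxury).

2.39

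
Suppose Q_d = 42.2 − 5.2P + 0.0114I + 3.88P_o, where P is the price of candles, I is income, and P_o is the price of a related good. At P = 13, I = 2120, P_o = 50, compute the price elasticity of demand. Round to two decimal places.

First evaluate Q_d: 42.2 − 5.2(13) + 0.0114(2120) + 3.88(50) = 42.2 − 67.6 + 24.168 + 194 = 192.768.
∂Q_d/∂P = −5.2, so E_p = (−5.2)·(13/192.768) ≈ -0.35.
|E_p| < 1: demand is inelastic.

-0.35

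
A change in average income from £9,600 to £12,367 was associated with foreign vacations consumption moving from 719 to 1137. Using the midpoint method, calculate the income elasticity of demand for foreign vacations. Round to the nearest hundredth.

%ΔQ = (1137 − 719)/[(719+1137)/2] = 418/928 ≈ 0.4504.
%ΔI = (12,367 − 9,600)/[(9,600+12,367)/2] = 2767/10983.5 ≈ 0.2519.
E_I = %ΔQ/%ΔI ≈ 1.79.
E_I > 1: normal good (luxury).

1.79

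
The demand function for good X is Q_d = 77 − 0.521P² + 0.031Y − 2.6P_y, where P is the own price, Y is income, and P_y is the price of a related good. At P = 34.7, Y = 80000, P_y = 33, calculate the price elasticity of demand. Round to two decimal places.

Substituting, Q_d = 77 − 0.521(34.7)² + 0.031(80000) − 2.6(33) = 77 − 627.3309 + 2480 − 85.8 = 1843.8691.
∂Q_d/∂P = −2·0.521·P = -36.1574, so E_p = -36.1574·(34.7/1843.8691) ≈ -0.68.
|E_p| < 1: demand is inelastic.

-0.68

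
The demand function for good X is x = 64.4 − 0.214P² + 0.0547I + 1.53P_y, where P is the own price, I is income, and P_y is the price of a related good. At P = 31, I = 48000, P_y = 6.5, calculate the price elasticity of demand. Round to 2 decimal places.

-0.16

At the given point, x = 64.4 − 0.214(31)² + 0.0547(48000) + 1.53(6.5) = 64.4 − 205.654 + 2625.6 + 9.945 = 2494.291.
∂x/∂P = −2·0.214·P = -13.268, so E_p = -13.268·(31/2494.291) ≈ -0.16.
|E_p| < 1: demand is inelastic.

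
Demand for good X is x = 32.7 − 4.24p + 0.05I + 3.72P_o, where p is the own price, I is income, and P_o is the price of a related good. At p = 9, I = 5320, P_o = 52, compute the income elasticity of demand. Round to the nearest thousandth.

At the given point, x = 32.7 − 4.24(9) + 0.05(5320) + 3.72(52) = 32.7 − 38.16 + 266 + 193.44 = 453.98.
∂x/∂I = +0.05, so E_I = 0.05·(5320/453.98) ≈ 0.586.
E_I ∈ (0,1): normal good (necessity).

0.586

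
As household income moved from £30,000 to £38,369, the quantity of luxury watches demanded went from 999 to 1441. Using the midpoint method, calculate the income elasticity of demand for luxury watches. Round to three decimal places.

1.480

%ΔQ = (1441 − 999)/[(999+1441)/2] = 442/1220 ≈ 0.3623.
%ΔY = (38,369 − 30,000)/[(30,000+38,369)/2] = 8369/34184.5 ≈ 0.2448.
E_I = %ΔQ/%ΔY ≈ 1.480.
E_I > 1: normal good (luxury).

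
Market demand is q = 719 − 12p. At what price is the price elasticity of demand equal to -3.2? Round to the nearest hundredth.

45.65

Set −bp/(a − bp) = −3.2 ⇒ bp = 3.2(a − bp) ⇒ bp(1+3.2) = 3.2·a.
p = 3.2·719/(12·4.2) ≈ 45.65.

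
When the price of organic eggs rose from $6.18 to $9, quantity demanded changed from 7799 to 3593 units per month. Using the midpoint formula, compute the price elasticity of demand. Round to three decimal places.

-1.987

%ΔQ = (3593 − 7799)/[(7799 + 3593)/2] = -4206/5696 ≈ -0.7384.
%ΔP = (9 − 6.18)/[(6.18 + 9)/2] = 2.82/7.59 ≈ 0.3715.
Arc elasticity E = %ΔQ/%ΔP ≈ -0.7384/0.3715 ≈ -1.987.
|E| > 1: demand is elastic over this range.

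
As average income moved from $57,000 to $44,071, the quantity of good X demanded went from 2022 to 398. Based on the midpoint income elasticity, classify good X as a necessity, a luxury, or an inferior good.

luxury

%ΔQ = (398 − 2022)/[(2022+398)/2] = -1624/1210 ≈ -1.3421.
%ΔI = (44,071 − 57,000)/[(57,000+44,071)/2] = -12929/50535.5 ≈ -0.2558.
E_I = %ΔQ/%ΔI ≈ 5.246.
E_I > 1: normal good (luxury).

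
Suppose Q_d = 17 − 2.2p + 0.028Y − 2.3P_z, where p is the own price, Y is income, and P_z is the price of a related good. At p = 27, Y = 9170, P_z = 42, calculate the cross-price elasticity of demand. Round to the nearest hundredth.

-0.82

Q_d = 17 − 2.2(27) + 0.028(9170) − 2.3(42) = 17 − 59.4 + 256.76 − 96.6 = 117.76.
∂Q_d/∂P_z = −2.3, so E_xy = -2.3·(42/117.76) ≈ -0.82.
E_xy < 0: the goods are complements.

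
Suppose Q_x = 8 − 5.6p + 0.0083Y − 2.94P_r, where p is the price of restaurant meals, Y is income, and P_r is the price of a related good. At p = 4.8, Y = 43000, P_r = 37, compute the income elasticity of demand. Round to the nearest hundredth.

1.56

At the given point, Q_x = 8 − 5.6(4.8) + 0.0083(43000) − 2.94(37) = 8 − 26.88 + 356.9 − 108.78 = 229.24.
∂Q_x/∂Y = +0.0083, so E_I = 0.0083·(43000/229.24) ≈ 1.56.
E_I > 1: normal good (luxury).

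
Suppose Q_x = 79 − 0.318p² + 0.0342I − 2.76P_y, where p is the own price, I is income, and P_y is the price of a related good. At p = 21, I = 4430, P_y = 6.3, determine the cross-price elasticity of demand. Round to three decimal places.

Evaluating quantity at (p, I, P_y) gives Q_x = 79 − 0.318(21)² + 0.0342(4430) − 2.76(6.3) = 79 − 140.238 + 151.506 − 17.388 = 72.88.
∂Q_x/∂P_y = −2.76, so E_xy = -2.76·(6.3/72.88) ≈ -0.239.
E_xy < 0: the goods are complements.

-0.239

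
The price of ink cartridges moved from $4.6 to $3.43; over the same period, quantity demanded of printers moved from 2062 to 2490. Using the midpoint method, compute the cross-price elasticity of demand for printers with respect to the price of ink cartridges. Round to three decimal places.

-0.645

%ΔQ_x = (2490 − 2062)/[(2062+2490)/2] = 428/2276 ≈ 0.1880.
%ΔP_y = (3.43 − 4.6)/[(4.6+3.43)/2] ≈ -0.2914.
E_xy = 0.1880/-0.2914 ≈ -0.645.
E_xy < 0, so printers and ink cartridges are complements.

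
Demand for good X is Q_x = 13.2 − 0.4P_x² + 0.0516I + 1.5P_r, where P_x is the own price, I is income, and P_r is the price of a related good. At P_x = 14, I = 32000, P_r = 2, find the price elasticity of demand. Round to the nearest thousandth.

Q_x = 13.2 − 0.4(14)² + 0.0516(32000) + 1.5(2) = 13.2 − 78.4 + 1651.2 + 3 = 1589.
∂Q_x/∂P_x = −2·0.4·P_x = -11.2, so E_p = -11.2·(14/1589) ≈ -0.099.
|E_p| < 1: demand is inelastic.

-0.099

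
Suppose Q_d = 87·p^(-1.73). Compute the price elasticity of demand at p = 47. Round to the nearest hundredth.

-1.73

For a Cobb–Douglas (constant-elasticity) form Q_d = A·p^α·…, the elasticity with respect to p equals the exponent α at every point.
Here the exponent on p is -1.73, so the price elasticity of demand is -1.73.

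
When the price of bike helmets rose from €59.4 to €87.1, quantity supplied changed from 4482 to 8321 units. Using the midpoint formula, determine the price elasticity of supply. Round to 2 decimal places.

%Δq = (8321 − 4482)/[(4482 + 8321)/2] = 3839/6401.5 ≈ 0.5997.
%ΔP = (87.1 − 59.4)/[(59.4 + 87.1)/2] = 27.7/73.25 ≈ 0.3782.
Arc elasticity E = %Δq/%ΔP ≈ 0.5997/0.3782 ≈ 1.59.
|E| > 1: supply is elastic over this range.

1.59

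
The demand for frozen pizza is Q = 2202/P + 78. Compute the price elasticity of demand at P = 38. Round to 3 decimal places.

At P = 38, Q = 135.9474.
dQ/dP = −2202/P² = −1.5249.
Point elasticity E = (dQ/dP)·(P/Q) = -1.5249 × 38/135.9474 ≈ -0.426.
|E| < 1, so demand is inelastic at this price.

-0.426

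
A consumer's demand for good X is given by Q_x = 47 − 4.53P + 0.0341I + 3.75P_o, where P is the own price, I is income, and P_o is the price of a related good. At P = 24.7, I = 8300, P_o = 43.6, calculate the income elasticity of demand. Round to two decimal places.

Evaluating quantity at (P, I, P_o) gives Q_x = 47 − 4.53(24.7) + 0.0341(8300) + 3.75(43.6) = 47 − 111.891 + 283.03 + 163.5 = 381.639.
∂Q_x/∂I = +0.0341, so E_I = 0.0341·(8300/381.639) ≈ 0.74.
E_I ∈ (0,1): normal good (necessity).

0.74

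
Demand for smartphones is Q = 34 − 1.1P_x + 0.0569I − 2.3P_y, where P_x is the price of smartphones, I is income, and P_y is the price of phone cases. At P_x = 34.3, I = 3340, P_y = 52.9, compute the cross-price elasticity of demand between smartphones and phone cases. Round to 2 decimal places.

-1.88

At the given point, Q = 34 − 1.1(34.3) + 0.0569(3340) − 2.3(52.9) = 34 − 37.73 + 190.046 − 121.67 = 64.646.
∂Q/∂P_y = −2.3, so E_xy = -2.3·(52.9/64.646) ≈ -1.88.
E_xy < 0: the goods are complements.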